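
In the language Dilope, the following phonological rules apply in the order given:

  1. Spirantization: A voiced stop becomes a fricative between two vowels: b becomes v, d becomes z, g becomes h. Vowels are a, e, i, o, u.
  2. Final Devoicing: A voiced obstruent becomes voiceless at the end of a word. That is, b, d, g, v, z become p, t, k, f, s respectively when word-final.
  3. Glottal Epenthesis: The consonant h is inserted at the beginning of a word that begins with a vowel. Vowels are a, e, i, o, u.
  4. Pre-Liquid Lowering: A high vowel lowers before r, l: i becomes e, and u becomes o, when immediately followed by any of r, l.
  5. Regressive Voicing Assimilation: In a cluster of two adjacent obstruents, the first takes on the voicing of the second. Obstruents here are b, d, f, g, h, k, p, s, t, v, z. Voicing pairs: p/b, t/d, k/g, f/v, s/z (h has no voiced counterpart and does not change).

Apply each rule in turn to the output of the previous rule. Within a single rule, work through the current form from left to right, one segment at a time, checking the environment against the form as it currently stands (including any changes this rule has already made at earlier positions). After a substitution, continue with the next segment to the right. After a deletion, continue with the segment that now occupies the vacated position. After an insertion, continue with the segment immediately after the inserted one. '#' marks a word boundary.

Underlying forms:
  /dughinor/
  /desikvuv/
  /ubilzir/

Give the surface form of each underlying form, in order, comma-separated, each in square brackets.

/dughinor/:
  1 Spirantization: no change — [dughinor]
  2 Final Devoicing: no change — [dughinor]
  3 Glottal Epenthesis: no change — [dughinor]
  4 Pre-Liquid Lowering: no change — [dughinor]
  5 Regressive Voicing Assimilation: [dughinor] → [dukhinor]
/desikvuv/:
  1 Spirantization: no change — [desikvuv]
  2 Final Devoicing: [desikvuv] → [desikvuf]
  3 Glottal Epenthesis: no change — [desikvuf]
  4 Pre-Liquid Lowering: no change — [desikvuf]
  5 Regressive Voicing Assimilation: [desikvuf] → [desigvuf]
/ubilzir/:
  1 Spirantization: [ubilzir] → [uvilzir]
  2 Final Devoicing: no change — [uvilzir]
  3 Glottal Epenthesis: [uvilzir] → [huvilzir]
  4 Pre-Liquid Lowering: [huvilzir] → [huvelzer]
  5 Regressive Voicing Assimilation: no change — [huvelzer]

[dukhinor], [desigvuf], [huvelzer]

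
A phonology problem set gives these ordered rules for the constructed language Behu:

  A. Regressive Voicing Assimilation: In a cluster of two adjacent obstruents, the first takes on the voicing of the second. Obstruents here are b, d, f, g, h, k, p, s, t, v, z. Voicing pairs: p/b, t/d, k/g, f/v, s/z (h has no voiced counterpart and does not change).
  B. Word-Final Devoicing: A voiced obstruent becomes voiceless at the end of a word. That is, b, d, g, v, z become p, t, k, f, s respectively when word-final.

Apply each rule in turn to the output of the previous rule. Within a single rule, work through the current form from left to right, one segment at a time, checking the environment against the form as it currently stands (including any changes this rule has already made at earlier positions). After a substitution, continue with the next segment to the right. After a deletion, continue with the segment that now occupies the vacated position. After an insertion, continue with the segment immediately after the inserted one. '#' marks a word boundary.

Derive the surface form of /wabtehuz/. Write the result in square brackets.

[waptehus]

A Regressive Voicing Assimilation: [wabtehuz] → [waptehuz]
B Word-Final Devoicing: [waptehuz] → [waptehus]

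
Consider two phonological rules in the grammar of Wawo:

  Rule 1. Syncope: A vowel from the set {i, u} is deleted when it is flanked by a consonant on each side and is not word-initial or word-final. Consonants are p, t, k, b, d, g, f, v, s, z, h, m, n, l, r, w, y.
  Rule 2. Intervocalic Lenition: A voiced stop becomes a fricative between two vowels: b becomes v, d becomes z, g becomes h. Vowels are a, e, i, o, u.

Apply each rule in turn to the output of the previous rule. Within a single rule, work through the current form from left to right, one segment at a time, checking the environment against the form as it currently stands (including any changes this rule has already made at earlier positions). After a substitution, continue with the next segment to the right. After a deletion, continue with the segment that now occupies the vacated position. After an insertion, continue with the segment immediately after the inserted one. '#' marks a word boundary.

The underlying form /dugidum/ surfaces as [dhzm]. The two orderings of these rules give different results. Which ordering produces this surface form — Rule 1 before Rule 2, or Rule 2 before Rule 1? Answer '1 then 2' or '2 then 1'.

2 then 1

Order 1 then 2:
  1 Syncope: [dugidum] → [dgdm]
  2 Intervocalic Lenition: no change — [dgdm]
  result: [dgdm]
Order 2 then 1:
  2 Intervocalic Lenition: [dugidum] → [duhizum]
  1 Syncope: [duhizum] → [dhzm]
  result: [dhzm]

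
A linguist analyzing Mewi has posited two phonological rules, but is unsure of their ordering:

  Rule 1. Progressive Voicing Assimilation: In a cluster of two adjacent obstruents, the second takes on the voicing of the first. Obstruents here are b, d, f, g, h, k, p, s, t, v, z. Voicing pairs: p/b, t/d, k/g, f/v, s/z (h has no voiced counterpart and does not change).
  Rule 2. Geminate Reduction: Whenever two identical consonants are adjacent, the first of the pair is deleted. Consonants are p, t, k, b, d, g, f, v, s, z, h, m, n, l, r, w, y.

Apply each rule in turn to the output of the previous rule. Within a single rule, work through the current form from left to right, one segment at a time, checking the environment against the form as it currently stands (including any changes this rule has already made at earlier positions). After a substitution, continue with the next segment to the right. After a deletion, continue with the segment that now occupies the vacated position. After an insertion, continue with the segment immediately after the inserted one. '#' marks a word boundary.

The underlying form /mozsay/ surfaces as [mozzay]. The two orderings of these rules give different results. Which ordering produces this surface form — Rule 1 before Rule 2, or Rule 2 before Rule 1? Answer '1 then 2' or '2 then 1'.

Order 1 then 2:
  1 Progressive Voicing Assimilation: [mozsay] → [mozzay]
  2 Geminate Reduction: [mozzay] → [mozay]
  result: [mozay]
Order 2 then 1:
  2 Geminate Reduction: no change — [mozsay]
  1 Progressive Voicing Assimilation: [mozsay] → [mozzay]
  result: [mozzay]

2 then 1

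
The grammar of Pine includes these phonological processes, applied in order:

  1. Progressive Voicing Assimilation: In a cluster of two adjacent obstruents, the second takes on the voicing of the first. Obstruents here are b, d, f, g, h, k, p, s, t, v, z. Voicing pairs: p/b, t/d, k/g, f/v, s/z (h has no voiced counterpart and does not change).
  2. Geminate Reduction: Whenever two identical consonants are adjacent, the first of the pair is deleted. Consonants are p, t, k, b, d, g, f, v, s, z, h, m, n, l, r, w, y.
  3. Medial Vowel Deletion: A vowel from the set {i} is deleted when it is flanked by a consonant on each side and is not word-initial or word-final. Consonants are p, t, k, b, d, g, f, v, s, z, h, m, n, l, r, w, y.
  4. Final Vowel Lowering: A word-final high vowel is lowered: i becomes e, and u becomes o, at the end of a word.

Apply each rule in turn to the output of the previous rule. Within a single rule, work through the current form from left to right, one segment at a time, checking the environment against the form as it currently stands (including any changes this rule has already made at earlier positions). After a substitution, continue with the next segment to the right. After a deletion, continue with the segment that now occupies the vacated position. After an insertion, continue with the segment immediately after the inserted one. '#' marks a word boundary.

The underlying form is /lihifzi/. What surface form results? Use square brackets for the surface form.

1 Progressive Voicing Assimilation: [lihifzi] → [lihifsi]
2 Geminate Reduction: no change — [lihifsi]
3 Medial Vowel Deletion: [lihifsi] → [lhfsi]
4 Final Vowel Lowering: [lhfsi] → [lhfse]

[lhfse]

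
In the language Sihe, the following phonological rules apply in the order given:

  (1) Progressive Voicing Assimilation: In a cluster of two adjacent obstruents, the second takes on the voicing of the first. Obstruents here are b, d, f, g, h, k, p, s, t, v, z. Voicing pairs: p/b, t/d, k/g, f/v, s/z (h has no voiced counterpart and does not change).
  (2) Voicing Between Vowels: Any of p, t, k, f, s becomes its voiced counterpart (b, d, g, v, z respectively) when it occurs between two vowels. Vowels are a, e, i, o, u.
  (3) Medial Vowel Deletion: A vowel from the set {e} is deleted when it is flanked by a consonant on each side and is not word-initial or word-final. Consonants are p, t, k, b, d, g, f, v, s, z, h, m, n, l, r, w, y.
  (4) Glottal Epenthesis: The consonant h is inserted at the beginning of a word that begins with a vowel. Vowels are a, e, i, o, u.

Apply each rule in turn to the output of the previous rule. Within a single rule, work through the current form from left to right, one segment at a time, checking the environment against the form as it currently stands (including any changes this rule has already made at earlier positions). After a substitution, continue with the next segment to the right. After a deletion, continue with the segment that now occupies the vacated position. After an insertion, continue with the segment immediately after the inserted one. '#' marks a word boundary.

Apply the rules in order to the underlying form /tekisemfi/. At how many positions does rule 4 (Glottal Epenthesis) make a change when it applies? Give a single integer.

(1) Progressive Voicing Assimilation: no change — [tekisemfi]
(2) Voicing Between Vowels: [tekisemfi] → [tegizemfi]
(3) Medial Vowel Deletion: [tegizemfi] → [tgizmfi]
(4) Glottal Epenthesis: no change — [tgizmfi]
Rule 4 changed 0 position(s).

0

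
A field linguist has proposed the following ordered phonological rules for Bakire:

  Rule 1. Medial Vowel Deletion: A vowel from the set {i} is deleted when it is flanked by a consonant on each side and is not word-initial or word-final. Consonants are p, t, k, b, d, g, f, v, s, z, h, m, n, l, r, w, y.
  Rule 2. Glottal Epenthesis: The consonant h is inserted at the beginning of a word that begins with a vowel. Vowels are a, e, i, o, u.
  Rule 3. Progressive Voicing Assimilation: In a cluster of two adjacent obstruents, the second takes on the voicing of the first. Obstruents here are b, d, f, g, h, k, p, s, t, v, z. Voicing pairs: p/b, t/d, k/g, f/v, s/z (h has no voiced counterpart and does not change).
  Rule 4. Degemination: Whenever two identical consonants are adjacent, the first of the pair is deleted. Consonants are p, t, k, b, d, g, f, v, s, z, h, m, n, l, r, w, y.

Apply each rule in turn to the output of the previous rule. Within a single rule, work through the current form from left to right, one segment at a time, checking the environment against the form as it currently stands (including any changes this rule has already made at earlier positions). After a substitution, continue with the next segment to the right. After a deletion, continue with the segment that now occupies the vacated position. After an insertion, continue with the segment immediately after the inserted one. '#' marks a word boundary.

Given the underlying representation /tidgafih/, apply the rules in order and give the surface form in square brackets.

Rule 1 Medial Vowel Deletion: [tidgafih] → [tdgafh]
Rule 2 Glottal Epenthesis: no change — [tdgafh]
Rule 3 Progressive Voicing Assimilation: [tdgafh] → [ttkafh]
Rule 4 Degemination: [ttkafh] → [tkafh]

[tkafh]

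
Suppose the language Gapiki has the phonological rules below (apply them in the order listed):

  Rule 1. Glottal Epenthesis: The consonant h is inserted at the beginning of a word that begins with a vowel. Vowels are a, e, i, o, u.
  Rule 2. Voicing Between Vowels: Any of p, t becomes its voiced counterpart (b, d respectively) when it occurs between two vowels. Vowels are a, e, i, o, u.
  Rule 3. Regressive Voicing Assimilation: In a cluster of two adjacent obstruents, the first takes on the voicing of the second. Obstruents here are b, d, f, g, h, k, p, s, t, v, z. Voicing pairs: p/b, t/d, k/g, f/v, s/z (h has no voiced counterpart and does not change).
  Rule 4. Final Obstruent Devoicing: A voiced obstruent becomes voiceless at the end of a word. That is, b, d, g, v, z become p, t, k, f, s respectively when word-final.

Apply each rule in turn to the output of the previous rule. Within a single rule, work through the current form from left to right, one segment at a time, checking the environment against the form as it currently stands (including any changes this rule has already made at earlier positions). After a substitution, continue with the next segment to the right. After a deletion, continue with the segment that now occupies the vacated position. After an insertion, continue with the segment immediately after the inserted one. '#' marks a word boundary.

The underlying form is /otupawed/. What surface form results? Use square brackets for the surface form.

[hodubawet]

Rule 1 Glottal Epenthesis: [otupawed] → [hotupawed]
Rule 2 Voicing Between Vowels: [hotupawed] → [hodubawed]
Rule 3 Regressive Voicing Assimilation: no change — [hodubawed]
Rule 4 Final Obstruent Devoicing: [hodubawed] → [hodubawet]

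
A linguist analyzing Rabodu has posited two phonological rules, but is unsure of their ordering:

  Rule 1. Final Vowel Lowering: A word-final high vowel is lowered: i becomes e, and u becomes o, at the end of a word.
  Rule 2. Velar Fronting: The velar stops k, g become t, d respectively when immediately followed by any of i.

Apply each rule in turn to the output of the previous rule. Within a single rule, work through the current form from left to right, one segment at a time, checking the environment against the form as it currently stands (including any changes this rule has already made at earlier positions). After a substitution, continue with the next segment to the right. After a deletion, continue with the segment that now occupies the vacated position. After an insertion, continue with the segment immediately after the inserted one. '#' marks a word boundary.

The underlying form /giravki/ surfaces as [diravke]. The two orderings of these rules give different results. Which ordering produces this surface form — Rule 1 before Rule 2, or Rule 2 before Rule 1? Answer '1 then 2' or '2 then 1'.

Order 1 then 2:
  1 Final Vowel Lowering: [giravki] → [giravke]
  2 Velar Fronting: [giravke] → [diravke]
  result: [diravke]
Order 2 then 1:
  2 Velar Fronting: [giravki] → [diravti]
  1 Final Vowel Lowering: [diravti] → [diravte]
  result: [diravte]

1 then 2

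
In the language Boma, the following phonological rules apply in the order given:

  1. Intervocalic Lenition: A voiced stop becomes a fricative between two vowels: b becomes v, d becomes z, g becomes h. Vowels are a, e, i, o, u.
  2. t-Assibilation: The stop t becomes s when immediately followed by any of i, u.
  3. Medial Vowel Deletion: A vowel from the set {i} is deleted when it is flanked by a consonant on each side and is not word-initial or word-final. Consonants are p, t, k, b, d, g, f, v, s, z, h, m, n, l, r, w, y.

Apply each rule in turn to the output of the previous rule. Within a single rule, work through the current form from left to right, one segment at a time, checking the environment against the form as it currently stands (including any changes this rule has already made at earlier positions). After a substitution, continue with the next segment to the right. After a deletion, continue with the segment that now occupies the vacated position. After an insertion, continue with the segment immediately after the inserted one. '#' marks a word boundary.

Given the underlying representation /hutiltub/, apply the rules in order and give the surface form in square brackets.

[huslsub]

1 Intervocalic Lenition: no change — [hutiltub]
2 t-Assibilation: [hutiltub] → [husilsub]
3 Medial Vowel Deletion: [husilsub] → [huslsub]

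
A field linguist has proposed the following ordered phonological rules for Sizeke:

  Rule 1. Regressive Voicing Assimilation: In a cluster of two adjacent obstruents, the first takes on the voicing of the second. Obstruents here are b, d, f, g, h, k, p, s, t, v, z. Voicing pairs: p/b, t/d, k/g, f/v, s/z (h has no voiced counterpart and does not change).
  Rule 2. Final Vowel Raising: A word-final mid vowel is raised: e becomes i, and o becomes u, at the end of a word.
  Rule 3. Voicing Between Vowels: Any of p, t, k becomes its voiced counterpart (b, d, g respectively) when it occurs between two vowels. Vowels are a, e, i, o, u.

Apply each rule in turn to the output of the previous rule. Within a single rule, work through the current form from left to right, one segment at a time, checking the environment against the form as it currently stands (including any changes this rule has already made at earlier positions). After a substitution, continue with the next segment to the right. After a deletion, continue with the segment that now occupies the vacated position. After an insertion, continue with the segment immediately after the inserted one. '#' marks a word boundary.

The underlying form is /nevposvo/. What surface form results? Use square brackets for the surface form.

Rule 1 Regressive Voicing Assimilation: [nevposvo] → [nefpozvo]
Rule 2 Final Vowel Raising: [nefpozvo] → [nefpozvu]
Rule 3 Voicing Between Vowels: no change — [nefpozvu]

[nefpozvu]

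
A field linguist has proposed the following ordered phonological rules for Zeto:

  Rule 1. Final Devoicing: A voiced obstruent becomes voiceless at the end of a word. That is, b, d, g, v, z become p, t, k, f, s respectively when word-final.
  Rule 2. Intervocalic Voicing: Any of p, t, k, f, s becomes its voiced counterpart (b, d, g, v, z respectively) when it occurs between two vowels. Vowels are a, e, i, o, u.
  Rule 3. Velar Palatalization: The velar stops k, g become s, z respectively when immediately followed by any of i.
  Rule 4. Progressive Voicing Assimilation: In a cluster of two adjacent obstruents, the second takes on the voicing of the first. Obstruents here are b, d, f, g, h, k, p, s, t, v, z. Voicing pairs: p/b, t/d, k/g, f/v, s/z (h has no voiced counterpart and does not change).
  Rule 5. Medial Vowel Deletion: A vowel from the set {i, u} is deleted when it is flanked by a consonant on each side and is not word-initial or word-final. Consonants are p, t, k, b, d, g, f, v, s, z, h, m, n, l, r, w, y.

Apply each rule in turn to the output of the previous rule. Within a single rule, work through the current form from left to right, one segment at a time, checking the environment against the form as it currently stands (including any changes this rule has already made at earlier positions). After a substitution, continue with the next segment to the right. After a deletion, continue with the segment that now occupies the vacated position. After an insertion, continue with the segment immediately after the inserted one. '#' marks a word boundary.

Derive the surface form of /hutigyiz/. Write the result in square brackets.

[hdgys]

Rule 1 Final Devoicing: [hutigyiz] → [hutigyis]
Rule 2 Intervocalic Voicing: [hutigyis] → [hudigyis]
Rule 3 Velar Palatalization: no change — [hudigyis]
Rule 4 Progressive Voicing Assimilation: no change — [hudigyis]
Rule 5 Medial Vowel Deletion: [hudigyis] → [hdgys]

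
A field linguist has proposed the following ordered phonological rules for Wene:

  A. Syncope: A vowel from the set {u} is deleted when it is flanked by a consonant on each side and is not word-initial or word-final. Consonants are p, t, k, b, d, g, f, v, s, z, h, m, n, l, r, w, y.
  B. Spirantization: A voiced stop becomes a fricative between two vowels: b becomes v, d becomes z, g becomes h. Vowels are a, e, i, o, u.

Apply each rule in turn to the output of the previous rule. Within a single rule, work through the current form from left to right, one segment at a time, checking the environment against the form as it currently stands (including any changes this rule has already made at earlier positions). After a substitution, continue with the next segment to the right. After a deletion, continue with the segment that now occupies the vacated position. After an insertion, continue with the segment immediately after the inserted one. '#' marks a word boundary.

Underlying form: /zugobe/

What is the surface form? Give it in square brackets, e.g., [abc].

A Syncope: [zugobe] → [zgobe]
B Spirantization: [zgobe] → [zgove]

[zgove]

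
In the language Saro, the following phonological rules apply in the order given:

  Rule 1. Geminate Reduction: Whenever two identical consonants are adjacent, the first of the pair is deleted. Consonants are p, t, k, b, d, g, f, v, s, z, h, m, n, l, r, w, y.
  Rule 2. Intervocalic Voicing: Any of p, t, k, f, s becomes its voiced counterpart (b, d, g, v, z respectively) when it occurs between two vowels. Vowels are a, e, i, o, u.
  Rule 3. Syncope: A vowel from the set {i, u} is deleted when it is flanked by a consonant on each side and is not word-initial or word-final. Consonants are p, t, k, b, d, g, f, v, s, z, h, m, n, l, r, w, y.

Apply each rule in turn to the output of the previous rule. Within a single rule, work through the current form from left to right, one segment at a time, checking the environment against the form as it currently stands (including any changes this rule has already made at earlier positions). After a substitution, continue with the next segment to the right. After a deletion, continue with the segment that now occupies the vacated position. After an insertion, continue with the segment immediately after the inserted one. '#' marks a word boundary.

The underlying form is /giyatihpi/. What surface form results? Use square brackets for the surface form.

[gyadhpi]

Rule 1 Geminate Reduction: no change — [giyatihpi]
Rule 2 Intervocalic Voicing: [giyatihpi] → [giyadihpi]
Rule 3 Syncope: [giyadihpi] → [gyadhpi]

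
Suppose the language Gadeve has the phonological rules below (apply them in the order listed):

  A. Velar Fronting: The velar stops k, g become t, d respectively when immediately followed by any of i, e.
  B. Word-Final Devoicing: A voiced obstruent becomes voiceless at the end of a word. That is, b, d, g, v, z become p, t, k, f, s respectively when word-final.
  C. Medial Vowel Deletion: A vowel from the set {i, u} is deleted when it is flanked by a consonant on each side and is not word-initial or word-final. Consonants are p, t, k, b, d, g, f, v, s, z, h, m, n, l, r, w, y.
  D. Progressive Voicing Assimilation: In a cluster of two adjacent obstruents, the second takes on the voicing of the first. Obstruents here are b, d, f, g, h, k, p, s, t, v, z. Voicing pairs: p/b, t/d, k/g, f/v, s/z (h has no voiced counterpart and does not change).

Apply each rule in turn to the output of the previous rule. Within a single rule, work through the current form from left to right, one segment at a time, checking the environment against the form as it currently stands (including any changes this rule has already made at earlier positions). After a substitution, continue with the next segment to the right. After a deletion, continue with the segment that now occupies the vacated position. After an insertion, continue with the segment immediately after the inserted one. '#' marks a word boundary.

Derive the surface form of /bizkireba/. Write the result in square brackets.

A Velar Fronting: [bizkireba] → [biztireba]
B Word-Final Devoicing: no change — [biztireba]
C Medial Vowel Deletion: [biztireba] → [bztreba]
D Progressive Voicing Assimilation: [bztreba] → [bzdreba]

[bzdreba]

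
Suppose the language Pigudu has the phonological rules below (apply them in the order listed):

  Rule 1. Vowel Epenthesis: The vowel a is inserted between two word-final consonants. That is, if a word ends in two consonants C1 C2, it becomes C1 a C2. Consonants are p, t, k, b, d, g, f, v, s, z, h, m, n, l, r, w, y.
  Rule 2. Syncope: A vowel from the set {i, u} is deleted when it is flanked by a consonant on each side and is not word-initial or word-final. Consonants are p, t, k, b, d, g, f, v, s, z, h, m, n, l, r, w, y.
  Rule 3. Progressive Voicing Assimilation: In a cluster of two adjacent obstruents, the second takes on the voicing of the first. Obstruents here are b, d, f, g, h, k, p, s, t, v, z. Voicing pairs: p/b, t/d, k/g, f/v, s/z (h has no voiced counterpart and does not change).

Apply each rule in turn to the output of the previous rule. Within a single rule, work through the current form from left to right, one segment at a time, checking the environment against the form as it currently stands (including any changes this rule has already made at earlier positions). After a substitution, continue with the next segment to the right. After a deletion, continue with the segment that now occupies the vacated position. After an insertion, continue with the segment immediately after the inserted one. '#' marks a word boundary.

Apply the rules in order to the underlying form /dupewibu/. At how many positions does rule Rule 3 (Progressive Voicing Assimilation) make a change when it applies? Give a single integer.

1

Rule 1 Vowel Epenthesis: no change — [dupewibu]
Rule 2 Syncope: [dupewibu] → [dpewbu]
Rule 3 Progressive Voicing Assimilation: [dpewbu] → [dbewbu]
Rule Rule 3 changed 1 position(s).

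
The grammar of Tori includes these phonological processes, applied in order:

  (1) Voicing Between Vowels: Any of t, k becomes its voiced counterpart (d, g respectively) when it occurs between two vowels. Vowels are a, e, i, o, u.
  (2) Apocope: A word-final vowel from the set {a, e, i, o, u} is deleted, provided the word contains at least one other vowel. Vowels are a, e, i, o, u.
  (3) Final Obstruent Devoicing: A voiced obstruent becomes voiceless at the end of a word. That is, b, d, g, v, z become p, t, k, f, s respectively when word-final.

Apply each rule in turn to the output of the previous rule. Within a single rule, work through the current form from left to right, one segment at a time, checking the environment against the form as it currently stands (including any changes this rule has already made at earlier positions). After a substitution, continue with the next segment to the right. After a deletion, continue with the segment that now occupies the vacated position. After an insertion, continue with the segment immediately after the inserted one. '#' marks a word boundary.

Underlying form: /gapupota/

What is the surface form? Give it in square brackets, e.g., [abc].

(1) Voicing Between Vowels: [gapupota] → [gapupoda]
(2) Apocope: [gapupoda] → [gapupod]
(3) Final Obstruent Devoicing: [gapupod] → [gapupot]

[gapupot]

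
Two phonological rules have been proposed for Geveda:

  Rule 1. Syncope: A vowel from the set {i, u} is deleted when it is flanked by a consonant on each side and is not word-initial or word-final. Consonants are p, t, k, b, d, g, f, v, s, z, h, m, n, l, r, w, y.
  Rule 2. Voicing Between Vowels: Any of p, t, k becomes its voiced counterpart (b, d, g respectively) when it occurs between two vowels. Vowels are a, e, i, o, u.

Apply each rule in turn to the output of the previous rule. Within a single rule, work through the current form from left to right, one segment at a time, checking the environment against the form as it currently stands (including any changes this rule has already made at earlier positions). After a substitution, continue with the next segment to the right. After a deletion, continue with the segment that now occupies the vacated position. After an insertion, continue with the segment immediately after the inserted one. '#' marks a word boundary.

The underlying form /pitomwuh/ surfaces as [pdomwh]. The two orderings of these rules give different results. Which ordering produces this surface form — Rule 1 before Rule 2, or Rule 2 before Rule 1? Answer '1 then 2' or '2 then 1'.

2 then 1

Order 1 then 2:
  1 Syncope: [pitomwuh] → [ptomwh]
  2 Voicing Between Vowels: no change — [ptomwh]
  result: [ptomwh]
Order 2 then 1:
  2 Voicing Between Vowels: [pitomwuh] → [pidomwuh]
  1 Syncope: [pidomwuh] → [pdomwh]
  result: [pdomwh]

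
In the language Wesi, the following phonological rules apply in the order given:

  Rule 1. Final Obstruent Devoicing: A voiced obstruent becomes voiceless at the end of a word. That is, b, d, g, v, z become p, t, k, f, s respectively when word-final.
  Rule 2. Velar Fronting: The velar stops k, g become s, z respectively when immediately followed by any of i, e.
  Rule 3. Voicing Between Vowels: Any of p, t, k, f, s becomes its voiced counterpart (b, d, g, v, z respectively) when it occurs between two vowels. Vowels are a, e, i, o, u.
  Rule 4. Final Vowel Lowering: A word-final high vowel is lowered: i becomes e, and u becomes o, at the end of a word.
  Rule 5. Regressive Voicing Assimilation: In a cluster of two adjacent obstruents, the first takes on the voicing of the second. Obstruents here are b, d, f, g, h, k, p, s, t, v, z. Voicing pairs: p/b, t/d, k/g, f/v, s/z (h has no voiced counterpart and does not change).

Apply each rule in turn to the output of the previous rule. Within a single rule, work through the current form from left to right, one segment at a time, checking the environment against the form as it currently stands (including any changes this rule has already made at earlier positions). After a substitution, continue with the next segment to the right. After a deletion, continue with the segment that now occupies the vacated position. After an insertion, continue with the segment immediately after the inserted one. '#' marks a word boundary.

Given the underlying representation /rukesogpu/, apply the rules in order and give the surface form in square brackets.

Rule 1 Final Obstruent Devoicing: no change — [rukesogpu]
Rule 2 Velar Fronting: [rukesogpu] → [rusesogpu]
Rule 3 Voicing Between Vowels: [rusesogpu] → [ruzezogpu]
Rule 4 Final Vowel Lowering: [ruzezogpu] → [ruzezogpo]
Rule 5 Regressive Voicing Assimilation: [ruzezogpo] → [ruzezokpo]

[ruzezokpo]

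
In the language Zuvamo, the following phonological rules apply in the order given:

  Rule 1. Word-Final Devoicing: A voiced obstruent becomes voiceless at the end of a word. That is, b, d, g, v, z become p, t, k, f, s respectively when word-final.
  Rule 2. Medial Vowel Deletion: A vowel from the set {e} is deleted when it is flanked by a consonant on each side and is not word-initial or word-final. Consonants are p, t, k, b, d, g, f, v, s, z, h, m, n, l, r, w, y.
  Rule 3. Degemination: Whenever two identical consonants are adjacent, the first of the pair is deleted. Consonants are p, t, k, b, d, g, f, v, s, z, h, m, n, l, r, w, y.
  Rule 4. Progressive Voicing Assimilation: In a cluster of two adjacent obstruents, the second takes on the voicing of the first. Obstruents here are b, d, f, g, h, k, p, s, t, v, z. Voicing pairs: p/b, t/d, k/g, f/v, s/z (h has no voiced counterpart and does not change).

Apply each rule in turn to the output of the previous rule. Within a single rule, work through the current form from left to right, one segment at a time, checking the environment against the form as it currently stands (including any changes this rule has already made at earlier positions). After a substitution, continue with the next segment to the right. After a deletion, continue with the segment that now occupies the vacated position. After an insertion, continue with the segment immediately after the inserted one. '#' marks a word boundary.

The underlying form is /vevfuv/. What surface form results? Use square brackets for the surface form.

[vvuf]

Rule 1 Word-Final Devoicing: [vevfuv] → [vevfuf]
Rule 2 Medial Vowel Deletion: [vevfuf] → [vvfuf]
Rule 3 Degemination: [vvfuf] → [vfuf]
Rule 4 Progressive Voicing Assimilation: [vfuf] → [vvuf]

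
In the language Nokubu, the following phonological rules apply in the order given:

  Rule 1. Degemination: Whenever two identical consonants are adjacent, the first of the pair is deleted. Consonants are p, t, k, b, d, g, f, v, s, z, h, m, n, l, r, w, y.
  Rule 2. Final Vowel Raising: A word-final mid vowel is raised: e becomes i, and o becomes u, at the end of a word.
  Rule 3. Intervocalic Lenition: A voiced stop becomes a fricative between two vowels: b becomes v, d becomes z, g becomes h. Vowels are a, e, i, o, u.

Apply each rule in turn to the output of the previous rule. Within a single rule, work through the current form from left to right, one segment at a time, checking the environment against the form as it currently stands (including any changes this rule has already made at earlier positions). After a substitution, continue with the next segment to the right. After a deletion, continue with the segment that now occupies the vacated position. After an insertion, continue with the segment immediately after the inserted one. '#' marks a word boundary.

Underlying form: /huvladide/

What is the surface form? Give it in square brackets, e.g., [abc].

[huvlazizi]

Rule 1 Degemination: no change — [huvladide]
Rule 2 Final Vowel Raising: [huvladide] → [huvladidi]
Rule 3 Intervocalic Lenition: [huvladidi] → [huvlazizi]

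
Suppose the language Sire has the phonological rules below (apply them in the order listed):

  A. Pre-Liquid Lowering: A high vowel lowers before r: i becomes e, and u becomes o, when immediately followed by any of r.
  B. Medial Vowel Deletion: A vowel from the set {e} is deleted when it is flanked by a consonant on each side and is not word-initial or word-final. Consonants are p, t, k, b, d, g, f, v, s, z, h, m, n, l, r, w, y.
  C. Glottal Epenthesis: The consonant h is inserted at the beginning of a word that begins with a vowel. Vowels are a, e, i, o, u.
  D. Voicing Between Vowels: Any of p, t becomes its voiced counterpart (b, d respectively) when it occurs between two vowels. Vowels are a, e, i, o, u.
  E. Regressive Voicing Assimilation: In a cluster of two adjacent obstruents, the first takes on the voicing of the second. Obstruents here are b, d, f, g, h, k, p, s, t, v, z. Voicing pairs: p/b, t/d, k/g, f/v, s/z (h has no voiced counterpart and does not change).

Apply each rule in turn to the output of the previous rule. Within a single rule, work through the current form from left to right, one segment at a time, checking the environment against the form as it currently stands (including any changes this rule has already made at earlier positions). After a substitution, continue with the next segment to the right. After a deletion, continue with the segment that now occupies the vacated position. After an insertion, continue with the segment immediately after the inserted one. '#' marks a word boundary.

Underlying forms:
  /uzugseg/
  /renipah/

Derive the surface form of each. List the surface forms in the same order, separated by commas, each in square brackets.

/uzugseg/:
  A Pre-Liquid Lowering: no change — [uzugseg]
  B Medial Vowel Deletion: [uzugseg] → [uzugsg]
  C Glottal Epenthesis: [uzugsg] → [huzugsg]
  D Voicing Between Vowels: no change — [huzugsg]
  E Regressive Voicing Assimilation: [huzugsg] → [huzukzg]
/renipah/:
  A Pre-Liquid Lowering: no change — [renipah]
  B Medial Vowel Deletion: [renipah] → [rnipah]
  C Glottal Epenthesis: no change — [rnipah]
  D Voicing Between Vowels: [rnipah] → [rnibah]
  E Regressive Voicing Assimilation: no change — [rnibah]

[huzukzg], [rnibah]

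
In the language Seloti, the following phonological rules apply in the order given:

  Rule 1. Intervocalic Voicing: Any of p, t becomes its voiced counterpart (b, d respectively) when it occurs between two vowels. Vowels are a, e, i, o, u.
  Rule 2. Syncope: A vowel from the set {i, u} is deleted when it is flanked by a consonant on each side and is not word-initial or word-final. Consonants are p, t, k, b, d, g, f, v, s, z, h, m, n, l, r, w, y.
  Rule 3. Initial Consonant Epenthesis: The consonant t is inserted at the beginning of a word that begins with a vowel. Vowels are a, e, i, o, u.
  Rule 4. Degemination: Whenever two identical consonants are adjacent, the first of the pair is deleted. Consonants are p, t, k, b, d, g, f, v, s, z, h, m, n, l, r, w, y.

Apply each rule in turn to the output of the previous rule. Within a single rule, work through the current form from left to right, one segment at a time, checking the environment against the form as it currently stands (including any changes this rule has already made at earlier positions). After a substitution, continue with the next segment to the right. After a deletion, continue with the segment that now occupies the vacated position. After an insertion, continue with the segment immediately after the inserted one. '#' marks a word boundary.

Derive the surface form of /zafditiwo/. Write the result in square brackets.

Rule 1 Intervocalic Voicing: [zafditiwo] → [zafdidiwo]
Rule 2 Syncope: [zafdidiwo] → [zafddwo]
Rule 3 Initial Consonant Epenthesis: no change — [zafddwo]
Rule 4 Degemination: [zafddwo] → [zafdwo]

[zafdwo]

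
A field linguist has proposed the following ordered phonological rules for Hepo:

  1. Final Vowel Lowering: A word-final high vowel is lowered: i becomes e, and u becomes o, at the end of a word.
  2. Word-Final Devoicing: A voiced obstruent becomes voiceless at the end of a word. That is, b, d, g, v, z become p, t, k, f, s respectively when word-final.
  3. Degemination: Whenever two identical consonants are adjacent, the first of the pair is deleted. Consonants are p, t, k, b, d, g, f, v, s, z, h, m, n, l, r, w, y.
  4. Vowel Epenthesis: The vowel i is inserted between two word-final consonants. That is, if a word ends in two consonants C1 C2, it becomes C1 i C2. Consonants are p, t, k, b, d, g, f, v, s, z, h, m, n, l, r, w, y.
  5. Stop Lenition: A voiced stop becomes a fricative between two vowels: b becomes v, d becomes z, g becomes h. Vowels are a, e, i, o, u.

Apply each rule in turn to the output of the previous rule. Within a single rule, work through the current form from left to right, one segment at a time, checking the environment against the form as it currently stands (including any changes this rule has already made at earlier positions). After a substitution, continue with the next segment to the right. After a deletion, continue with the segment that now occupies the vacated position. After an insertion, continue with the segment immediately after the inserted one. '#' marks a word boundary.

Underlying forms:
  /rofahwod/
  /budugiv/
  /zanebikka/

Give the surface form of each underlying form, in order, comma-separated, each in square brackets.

[rofahwot], [buzuhif], [zanevika]

/rofahwod/:
  1 Final Vowel Lowering: no change — [rofahwod]
  2 Word-Final Devoicing: [rofahwod] → [rofahwot]
  3 Degemination: no change — [rofahwot]
  4 Vowel Epenthesis: no change — [rofahwot]
  5 Stop Lenition: no change — [rofahwot]
/budugiv/:
  1 Final Vowel Lowering: no change — [budugiv]
  2 Word-Final Devoicing: [budugiv] → [budugif]
  3 Degemination: no change — [budugif]
  4 Vowel Epenthesis: no change — [budugif]
  5 Stop Lenition: [budugif] → [buzuhif]
/zanebikka/:
  1 Final Vowel Lowering: no change — [zanebikka]
  2 Word-Final Devoicing: no change — [zanebikka]
  3 Degemination: [zanebikka] → [zanebika]
  4 Vowel Epenthesis: no change — [zanebika]
  5 Stop Lenition: [zanebika] → [zanevika]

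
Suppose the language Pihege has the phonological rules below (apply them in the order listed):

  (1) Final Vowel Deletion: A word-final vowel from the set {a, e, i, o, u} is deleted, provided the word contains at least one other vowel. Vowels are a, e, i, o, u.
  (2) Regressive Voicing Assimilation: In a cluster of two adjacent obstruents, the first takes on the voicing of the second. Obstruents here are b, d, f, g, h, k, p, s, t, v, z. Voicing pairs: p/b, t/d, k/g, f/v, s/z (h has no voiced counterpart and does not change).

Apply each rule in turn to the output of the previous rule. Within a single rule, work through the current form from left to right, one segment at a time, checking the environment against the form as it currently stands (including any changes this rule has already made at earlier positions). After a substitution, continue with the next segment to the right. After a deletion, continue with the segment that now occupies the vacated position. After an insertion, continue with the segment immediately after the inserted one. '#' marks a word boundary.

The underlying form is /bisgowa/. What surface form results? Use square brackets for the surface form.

(1) Final Vowel Deletion: [bisgowa] → [bisgow]
(2) Regressive Voicing Assimilation: [bisgow] → [bizgow]

[bizgow]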